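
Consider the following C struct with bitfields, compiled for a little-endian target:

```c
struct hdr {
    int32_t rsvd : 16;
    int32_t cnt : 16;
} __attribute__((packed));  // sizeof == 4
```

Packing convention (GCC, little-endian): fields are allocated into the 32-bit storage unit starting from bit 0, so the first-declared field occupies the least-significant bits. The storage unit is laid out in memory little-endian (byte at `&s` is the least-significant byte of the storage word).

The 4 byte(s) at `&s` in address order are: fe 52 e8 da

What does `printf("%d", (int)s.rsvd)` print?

21246

[0]=0xfe [1]=0x52 [2]=0xe8 [3]=0xda (little-endian) → word 0xdae852fe
rsvd [0+:16] = (word>>0) & 0xffff = 21246  ←
cnt [16+:16] = (word>>16) & 0xffff = 56040
rsvd signed 16b, MSB=0: value = 21246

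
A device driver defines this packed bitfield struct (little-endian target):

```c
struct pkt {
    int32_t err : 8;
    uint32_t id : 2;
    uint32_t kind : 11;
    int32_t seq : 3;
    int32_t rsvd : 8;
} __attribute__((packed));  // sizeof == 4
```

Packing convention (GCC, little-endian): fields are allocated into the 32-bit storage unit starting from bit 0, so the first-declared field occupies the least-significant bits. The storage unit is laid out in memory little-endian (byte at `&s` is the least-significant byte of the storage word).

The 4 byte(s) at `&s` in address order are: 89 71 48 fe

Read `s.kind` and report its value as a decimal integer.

540

[0]=0x89 [1]=0x71 [2]=0x48 [3]=0xfe (little-endian) → word 0xfe487189
err:8 @ bit 0 → (0xfe487189>>0)&0xff = 0x89
id:2 @ bit 8 → (0xfe487189>>8)&0x3 = 0x1
kind:11 @ bit 10 → (0xfe487189>>10)&0x7ff = 0x21c  ←
seq:3 @ bit 21 → (0xfe487189>>21)&0x7 = 0x2
rsvd:8 @ bit 24 → (0xfe487189>>24)&0xff = 0xfe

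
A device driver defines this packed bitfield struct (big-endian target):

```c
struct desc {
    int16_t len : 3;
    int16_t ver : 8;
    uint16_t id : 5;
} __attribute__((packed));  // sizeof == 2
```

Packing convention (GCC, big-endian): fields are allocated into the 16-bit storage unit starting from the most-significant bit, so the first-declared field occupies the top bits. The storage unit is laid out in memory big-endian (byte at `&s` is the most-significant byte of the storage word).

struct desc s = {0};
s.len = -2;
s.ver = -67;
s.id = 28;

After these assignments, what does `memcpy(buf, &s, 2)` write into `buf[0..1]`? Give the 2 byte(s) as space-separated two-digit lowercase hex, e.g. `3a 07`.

[13+:3] len=-2 & 0x7 = 0x6; word=0xc000
[5+:8] ver=-67 & 0xff = 0xbd; word=0xd7a0
[0+:5] id=28 & 0x1f = 0x1c; word=0xd7bc
word = 0xd7bc → big-endian bytes:
  [0]=0xd7  [1]=0xbc

d7 bc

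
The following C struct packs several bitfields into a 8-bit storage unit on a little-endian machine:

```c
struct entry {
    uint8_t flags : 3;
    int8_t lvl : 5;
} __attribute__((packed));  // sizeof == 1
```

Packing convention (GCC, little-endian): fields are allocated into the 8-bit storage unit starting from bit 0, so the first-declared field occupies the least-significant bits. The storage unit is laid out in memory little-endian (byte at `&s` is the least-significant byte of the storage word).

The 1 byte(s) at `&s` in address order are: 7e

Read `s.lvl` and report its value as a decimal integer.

[0]=0x7e (little-endian) → word 0x7e
flags:3 @ bit 0 → (0x7e>>0)&0x7 = 0x6
lvl:5 @ bit 3 → (0x7e>>3)&0x1f = 0xf  ←
lvl signed 5b, MSB=0: value = 15

15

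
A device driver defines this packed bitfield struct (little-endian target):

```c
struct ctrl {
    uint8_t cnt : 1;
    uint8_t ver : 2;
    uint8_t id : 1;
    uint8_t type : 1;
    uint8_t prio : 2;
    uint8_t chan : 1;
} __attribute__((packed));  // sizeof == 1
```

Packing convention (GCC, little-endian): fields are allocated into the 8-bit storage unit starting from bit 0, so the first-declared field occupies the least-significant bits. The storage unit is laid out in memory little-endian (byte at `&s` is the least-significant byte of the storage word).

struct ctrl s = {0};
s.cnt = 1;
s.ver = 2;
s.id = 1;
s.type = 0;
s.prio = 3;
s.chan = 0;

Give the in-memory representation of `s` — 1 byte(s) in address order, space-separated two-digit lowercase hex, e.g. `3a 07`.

cnt:1 = 1 → 0x1 << 0 → word 0x01
ver:2 = 2 → 0x2 << 1 → word 0x05
id:1 = 1 → 0x1 << 3 → word 0x0d
type:1 = 0 → 0x0 << 4 → word 0x0d
prio:2 = 3 → 0x3 << 5 → word 0x6d
chan:1 = 0 → 0x0 << 7 → word 0x6d
word = 0x6d → little-endian bytes:
  [0]=0x6d

6d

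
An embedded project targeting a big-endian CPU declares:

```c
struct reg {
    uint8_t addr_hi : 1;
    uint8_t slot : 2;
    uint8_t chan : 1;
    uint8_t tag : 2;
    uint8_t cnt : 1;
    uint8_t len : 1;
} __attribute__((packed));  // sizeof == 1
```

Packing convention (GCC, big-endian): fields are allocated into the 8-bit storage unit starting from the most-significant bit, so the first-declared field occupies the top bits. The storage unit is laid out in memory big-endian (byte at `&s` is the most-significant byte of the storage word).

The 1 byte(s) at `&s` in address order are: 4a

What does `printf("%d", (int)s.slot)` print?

[0]=0x4a (big-endian) → word 0x4a
addr_hi [7+:1] = (word>>7) & 0x1 = 0
slot [5+:2] = (word>>5) & 0x3 = 2  ←
chan [4+:1] = (word>>4) & 0x1 = 0
tag [2+:2] = (word>>2) & 0x3 = 2
cnt [1+:1] = (word>>1) & 0x1 = 1
len [0+:1] = (word>>0) & 0x1 = 0

2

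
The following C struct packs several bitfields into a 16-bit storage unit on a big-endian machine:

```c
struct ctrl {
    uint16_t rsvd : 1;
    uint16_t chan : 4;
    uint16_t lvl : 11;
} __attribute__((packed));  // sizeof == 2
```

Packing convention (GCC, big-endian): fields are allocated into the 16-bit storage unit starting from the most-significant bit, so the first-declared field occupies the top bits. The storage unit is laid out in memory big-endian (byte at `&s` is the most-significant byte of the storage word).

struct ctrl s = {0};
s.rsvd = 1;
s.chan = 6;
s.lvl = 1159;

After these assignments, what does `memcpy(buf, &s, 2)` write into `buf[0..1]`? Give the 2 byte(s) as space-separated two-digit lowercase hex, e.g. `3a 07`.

[15+:1] rsvd=1 & 0x1 = 0x1; word=0x8000
[11+:4] chan=6 & 0xf = 0x6; word=0xb000
[0+:11] lvl=1159 & 0x7ff = 0x487; word=0xb487
word = 0xb487 → big-endian bytes:
  [0]=0xb4  [1]=0x87

b4 87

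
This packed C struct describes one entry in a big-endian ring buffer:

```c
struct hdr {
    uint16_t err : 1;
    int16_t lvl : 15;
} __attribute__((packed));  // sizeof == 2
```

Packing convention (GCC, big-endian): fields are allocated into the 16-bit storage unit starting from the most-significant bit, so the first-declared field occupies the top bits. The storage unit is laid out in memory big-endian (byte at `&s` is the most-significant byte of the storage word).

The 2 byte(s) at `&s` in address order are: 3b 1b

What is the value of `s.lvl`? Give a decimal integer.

15131

[0]=0x3b [1]=0x1b (big-endian) → word 0x3b1b
err [15+:1] = (word>>15) & 0x1 = 0
lvl [0+:15] = (word>>0) & 0x7fff = 15131  ←
lvl signed 15b, MSB=0: value = 15131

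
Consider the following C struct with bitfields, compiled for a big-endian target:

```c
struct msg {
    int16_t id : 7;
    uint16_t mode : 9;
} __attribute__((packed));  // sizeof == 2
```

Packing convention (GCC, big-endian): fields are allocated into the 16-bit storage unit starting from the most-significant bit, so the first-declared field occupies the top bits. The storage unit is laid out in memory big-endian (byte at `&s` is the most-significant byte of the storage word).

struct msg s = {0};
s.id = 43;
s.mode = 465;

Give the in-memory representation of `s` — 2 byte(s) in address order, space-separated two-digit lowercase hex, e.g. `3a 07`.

57 d1

id:7 = 43 → 0x2b << 9 → word 0x5600
mode:9 = 465 → 0x1d1 << 0 → word 0x57d1
word = 0x57d1 → big-endian bytes:
  [0]=0x57  [1]=0xd1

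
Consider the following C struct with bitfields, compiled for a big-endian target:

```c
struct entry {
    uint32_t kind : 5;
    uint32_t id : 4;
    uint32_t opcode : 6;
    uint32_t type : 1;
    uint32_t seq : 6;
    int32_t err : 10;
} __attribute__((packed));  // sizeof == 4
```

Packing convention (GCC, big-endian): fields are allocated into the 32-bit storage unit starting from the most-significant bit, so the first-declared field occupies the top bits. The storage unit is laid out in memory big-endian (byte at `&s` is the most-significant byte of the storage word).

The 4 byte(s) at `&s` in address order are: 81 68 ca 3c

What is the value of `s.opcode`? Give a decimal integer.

52

[0]=0x81 [1]=0x68 [2]=0xca [3]=0x3c (big-endian) → word 0x8168ca3c
kind:5 @ bit 27 → (0x8168ca3c>>27)&0x1f = 0x10
id:4 @ bit 23 → (0x8168ca3c>>23)&0xf = 0x2
opcode:6 @ bit 17 → (0x8168ca3c>>17)&0x3f = 0x34  ←
type:1 @ bit 16 → (0x8168ca3c>>16)&0x1 = 0x0
seq:6 @ bit 10 → (0x8168ca3c>>10)&0x3f = 0x32
err:10 @ bit 0 → (0x8168ca3c>>0)&0x3ff = 0x23c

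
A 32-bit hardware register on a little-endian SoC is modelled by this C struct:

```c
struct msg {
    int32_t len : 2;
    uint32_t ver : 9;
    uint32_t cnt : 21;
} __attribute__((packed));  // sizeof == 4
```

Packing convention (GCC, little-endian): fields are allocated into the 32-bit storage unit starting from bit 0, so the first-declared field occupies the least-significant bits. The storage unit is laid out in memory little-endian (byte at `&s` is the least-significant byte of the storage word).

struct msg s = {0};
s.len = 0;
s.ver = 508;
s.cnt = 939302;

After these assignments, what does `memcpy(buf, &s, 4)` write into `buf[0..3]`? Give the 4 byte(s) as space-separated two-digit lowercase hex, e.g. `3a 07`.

f0 37 a9 72

[0+:2] len=0 & 0x3 = 0x0; word=0x00000000
[2+:9] ver=508 & 0x1ff = 0x1fc; word=0x000007f0
[11+:21] cnt=939302 & 0x1fffff = 0xe5526; word=0x72a937f0
word = 0x72a937f0 → little-endian bytes:
  [0]=0xf0  [1]=0x37  [2]=0xa9  [3]=0x72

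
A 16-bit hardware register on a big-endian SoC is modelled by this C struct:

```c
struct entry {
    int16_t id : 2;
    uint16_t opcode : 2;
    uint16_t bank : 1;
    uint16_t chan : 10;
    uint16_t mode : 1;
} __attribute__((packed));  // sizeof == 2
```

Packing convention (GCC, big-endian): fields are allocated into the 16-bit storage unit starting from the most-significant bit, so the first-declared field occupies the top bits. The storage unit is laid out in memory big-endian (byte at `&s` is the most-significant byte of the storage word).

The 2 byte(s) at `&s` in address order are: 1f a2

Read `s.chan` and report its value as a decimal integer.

[0]=0x1f [1]=0xa2 (big-endian) → word 0x1fa2
id [14+:2] = (word>>14) & 0x3 = 0
opcode [12+:2] = (word>>12) & 0x3 = 1
bank [11+:1] = (word>>11) & 0x1 = 1
chan [1+:10] = (word>>1) & 0x3ff = 977  ←
mode [0+:1] = (word>>0) & 0x1 = 0

977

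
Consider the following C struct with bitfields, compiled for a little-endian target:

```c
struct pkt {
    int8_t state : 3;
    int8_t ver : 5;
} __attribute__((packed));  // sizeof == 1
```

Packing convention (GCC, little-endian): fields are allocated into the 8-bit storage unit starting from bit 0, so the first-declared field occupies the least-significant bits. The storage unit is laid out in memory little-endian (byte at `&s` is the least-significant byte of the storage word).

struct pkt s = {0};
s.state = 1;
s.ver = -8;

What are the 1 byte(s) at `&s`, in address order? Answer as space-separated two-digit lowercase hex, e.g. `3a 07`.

state:3 = 1 → 0x1 << 0 → word 0x01
ver:5 = -8 → 0x18 << 3 → word 0xc1
word = 0xc1 → little-endian bytes:
  [0]=0xc1

c1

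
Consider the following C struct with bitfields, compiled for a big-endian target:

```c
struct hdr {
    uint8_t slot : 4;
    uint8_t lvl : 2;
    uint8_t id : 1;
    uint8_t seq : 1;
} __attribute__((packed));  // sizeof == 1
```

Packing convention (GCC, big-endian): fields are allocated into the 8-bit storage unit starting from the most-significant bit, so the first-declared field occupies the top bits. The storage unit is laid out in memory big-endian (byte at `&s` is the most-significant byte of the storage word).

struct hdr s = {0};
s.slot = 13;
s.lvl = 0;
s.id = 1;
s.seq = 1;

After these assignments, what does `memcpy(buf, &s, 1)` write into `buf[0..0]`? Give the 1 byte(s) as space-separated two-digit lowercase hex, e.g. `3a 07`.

slot:4 = 13 → 0xd << 4 → word 0xd0
lvl:2 = 0 → 0x0 << 2 → word 0xd0
id:1 = 1 → 0x1 << 1 → word 0xd2
seq:1 = 1 → 0x1 << 0 → word 0xd3
word = 0xd3 → big-endian bytes:
  [0]=0xd3

d3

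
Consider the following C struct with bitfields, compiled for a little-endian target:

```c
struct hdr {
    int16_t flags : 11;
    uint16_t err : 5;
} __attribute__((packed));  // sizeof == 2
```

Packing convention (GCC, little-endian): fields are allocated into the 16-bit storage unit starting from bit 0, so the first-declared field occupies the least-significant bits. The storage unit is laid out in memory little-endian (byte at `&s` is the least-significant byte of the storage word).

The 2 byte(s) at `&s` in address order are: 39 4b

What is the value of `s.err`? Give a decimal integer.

[0]=0x39 [1]=0x4b (little-endian) → word 0x4b39
flags [0+:11] = (word>>0) & 0x7ff = 825
err [11+:5] = (word>>11) & 0x1f = 9  ←

9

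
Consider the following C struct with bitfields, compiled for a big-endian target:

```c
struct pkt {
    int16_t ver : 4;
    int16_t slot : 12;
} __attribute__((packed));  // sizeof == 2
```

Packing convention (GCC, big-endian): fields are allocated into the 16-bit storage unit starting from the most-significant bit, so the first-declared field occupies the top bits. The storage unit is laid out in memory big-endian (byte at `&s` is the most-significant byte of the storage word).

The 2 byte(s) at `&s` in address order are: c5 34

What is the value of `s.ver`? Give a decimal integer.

[0]=0xc5 [1]=0x34 (big-endian) → word 0xc534
ver:4 @ bit 12 → (0xc534>>12)&0xf = 0xc  ←
slot:12 @ bit 0 → (0xc534>>0)&0xfff = 0x534
ver signed 4b, MSB=1: 12 - 16 = -4

-4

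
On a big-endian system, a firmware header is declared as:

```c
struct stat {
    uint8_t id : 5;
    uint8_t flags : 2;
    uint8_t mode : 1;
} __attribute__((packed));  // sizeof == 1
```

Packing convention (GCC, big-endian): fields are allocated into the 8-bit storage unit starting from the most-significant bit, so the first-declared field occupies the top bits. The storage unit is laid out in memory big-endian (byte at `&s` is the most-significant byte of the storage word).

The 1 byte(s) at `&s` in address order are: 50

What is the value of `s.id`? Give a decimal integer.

10

[0]=0x50 (big-endian) → word 0x50
id [3+:5] = (word>>3) & 0x1f = 10  ←
flags [1+:2] = (word>>1) & 0x3 = 0
mode [0+:1] = (word>>0) & 0x1 = 0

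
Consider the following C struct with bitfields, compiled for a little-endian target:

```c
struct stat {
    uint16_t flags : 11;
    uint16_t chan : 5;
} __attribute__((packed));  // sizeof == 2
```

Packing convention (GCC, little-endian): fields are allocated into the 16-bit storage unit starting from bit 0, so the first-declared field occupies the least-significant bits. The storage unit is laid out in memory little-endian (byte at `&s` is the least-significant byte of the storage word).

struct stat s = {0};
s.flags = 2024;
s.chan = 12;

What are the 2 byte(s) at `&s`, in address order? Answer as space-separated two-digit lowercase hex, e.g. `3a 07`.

flags (11b) val=2024 bits=0x7e8 at bit 0: 0x07e8
chan (5b) val=12 bits=0xc at bit 11: 0x67e8
word = 0x67e8 → little-endian bytes:
  [0]=0xe8  [1]=0x67

e8 67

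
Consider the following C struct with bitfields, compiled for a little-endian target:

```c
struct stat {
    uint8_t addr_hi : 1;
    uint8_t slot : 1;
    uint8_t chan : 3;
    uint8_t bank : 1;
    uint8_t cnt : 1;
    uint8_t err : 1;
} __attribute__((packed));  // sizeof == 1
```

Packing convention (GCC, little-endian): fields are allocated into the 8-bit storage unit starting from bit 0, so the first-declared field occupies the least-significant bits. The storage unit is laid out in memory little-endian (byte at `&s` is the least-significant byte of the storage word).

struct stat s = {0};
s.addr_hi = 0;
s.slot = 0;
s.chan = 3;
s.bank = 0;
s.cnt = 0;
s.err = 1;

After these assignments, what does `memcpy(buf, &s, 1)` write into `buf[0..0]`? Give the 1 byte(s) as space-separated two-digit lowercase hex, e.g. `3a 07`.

8c

addr_hi:1 = 0 → 0x0 << 0 → word 0x00
slot:1 = 0 → 0x0 << 1 → word 0x00
chan:3 = 3 → 0x3 << 2 → word 0x0c
bank:1 = 0 → 0x0 << 5 → word 0x0c
cnt:1 = 0 → 0x0 << 6 → word 0x0c
err:1 = 1 → 0x1 << 7 → word 0x8c
word = 0x8c → little-endian bytes:
  [0]=0x8c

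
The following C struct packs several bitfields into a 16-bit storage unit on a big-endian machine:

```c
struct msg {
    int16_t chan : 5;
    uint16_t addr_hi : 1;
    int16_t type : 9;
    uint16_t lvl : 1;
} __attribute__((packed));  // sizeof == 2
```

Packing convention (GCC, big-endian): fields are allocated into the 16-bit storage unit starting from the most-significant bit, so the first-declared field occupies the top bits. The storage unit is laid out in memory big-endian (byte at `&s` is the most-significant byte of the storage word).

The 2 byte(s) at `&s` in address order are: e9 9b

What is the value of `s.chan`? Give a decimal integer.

-3

[0]=0xe9 [1]=0x9b (big-endian) → word 0xe99b
chan [11+:5] = (word>>11) & 0x1f = 29  ←
addr_hi [10+:1] = (word>>10) & 0x1 = 0
type [1+:9] = (word>>1) & 0x1ff = 205
lvl [0+:1] = (word>>0) & 0x1 = 1
chan signed 5b, MSB=1: 29 - 32 = -3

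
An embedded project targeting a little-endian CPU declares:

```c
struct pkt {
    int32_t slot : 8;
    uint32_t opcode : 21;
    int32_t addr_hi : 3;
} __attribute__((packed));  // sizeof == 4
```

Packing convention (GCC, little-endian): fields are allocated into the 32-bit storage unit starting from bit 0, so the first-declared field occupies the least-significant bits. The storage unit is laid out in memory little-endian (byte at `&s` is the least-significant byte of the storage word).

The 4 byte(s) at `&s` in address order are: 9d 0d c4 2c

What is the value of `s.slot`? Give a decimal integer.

-99

[0]=0x9d [1]=0x0d [2]=0xc4 [3]=0x2c (little-endian) → word 0x2cc40d9d
slot:8 @ bit 0 → (0x2cc40d9d>>0)&0xff = 0x9d  ←
opcode:21 @ bit 8 → (0x2cc40d9d>>8)&0x1fffff = 0xcc40d
addr_hi:3 @ bit 29 → (0x2cc40d9d>>29)&0x7 = 0x1
slot signed 8b, MSB=1: 157 - 256 = -99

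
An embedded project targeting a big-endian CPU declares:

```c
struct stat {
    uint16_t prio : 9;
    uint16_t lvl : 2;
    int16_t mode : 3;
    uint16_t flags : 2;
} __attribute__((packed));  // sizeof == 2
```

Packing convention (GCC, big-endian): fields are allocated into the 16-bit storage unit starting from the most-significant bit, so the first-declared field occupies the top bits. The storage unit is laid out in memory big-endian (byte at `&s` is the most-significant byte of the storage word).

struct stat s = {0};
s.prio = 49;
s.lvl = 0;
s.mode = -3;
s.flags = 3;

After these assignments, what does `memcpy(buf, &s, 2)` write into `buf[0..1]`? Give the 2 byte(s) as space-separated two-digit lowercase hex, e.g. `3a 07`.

18 97

prio:9 = 49 → 0x31 << 7 → word 0x1880
lvl:2 = 0 → 0x0 << 5 → word 0x1880
mode:3 = -3 → 0x5 << 2 → word 0x1894
flags:2 = 3 → 0x3 << 0 → word 0x1897
word = 0x1897 → big-endian bytes:
  [0]=0x18  [1]=0x97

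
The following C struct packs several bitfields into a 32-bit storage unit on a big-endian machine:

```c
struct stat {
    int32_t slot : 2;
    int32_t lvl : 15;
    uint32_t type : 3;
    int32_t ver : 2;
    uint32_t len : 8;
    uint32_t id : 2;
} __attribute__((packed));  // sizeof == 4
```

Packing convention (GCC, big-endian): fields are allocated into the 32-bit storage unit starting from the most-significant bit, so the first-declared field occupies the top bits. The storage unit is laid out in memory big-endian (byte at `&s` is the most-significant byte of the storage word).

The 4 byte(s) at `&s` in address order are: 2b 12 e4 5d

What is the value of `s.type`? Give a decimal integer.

6

[0]=0x2b [1]=0x12 [2]=0xe4 [3]=0x5d (big-endian) → word 0x2b12e45d
slot [30+:2] = (word>>30) & 0x3 = 0
lvl [15+:15] = (word>>15) & 0x7fff = 22053
type [12+:3] = (word>>12) & 0x7 = 6  ←
ver [10+:2] = (word>>10) & 0x3 = 1
len [2+:8] = (word>>2) & 0xff = 23
id [0+:2] = (word>>0) & 0x3 = 1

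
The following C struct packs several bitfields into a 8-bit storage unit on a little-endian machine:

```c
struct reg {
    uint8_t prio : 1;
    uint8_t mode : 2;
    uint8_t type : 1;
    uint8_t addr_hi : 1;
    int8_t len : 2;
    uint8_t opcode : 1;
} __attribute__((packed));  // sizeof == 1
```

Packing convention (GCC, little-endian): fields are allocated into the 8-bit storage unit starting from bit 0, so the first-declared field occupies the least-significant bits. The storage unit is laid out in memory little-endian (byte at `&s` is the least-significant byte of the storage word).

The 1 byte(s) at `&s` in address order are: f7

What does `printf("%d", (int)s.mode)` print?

3

[0]=0xf7 (little-endian) → word 0xf7
prio:1 @ bit 0 → (0xf7>>0)&0x1 = 0x1
mode:2 @ bit 1 → (0xf7>>1)&0x3 = 0x3  ←
type:1 @ bit 3 → (0xf7>>3)&0x1 = 0x0
addr_hi:1 @ bit 4 → (0xf7>>4)&0x1 = 0x1
len:2 @ bit 5 → (0xf7>>5)&0x3 = 0x3
opcode:1 @ bit 7 → (0xf7>>7)&0x1 = 0x1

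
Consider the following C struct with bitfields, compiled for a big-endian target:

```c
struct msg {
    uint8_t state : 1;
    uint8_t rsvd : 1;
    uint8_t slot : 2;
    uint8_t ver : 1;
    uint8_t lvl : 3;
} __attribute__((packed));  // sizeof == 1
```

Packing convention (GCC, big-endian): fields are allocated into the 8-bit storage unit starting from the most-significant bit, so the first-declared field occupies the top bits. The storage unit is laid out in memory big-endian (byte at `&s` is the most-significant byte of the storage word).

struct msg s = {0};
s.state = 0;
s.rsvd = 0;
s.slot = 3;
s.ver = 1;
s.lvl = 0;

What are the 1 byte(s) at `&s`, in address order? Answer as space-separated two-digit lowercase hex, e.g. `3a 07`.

state:1 = 0 → 0x0 << 7 → word 0x00
rsvd:1 = 0 → 0x0 << 6 → word 0x00
slot:2 = 3 → 0x3 << 4 → word 0x30
ver:1 = 1 → 0x1 << 3 → word 0x38
lvl:3 = 0 → 0x0 << 0 → word 0x38
word = 0x38 → big-endian bytes:
  [0]=0x38

38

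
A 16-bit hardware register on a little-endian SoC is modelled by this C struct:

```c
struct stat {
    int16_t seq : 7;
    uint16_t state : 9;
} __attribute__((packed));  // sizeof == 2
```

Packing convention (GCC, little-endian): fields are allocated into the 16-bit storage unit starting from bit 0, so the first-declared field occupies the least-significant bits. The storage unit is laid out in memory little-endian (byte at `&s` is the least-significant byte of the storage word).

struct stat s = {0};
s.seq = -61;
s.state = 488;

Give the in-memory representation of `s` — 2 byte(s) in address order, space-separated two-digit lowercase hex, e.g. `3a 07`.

43 f4

seq:7 = -61 → 0x43 << 0 → word 0x0043
state:9 = 488 → 0x1e8 << 7 → word 0xf443
word = 0xf443 → little-endian bytes:
  [0]=0x43  [1]=0xf4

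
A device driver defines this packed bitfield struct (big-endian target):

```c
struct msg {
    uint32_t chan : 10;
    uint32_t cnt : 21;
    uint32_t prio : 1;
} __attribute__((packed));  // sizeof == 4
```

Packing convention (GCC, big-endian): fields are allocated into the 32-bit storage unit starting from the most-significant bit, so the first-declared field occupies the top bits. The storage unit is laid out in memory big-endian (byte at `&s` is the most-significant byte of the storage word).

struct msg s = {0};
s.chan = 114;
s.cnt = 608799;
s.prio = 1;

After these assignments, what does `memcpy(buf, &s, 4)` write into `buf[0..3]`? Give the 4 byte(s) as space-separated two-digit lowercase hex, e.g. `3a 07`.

chan (10b) val=114 bits=0x72 at bit 22: 0x1c800000
cnt (21b) val=608799 bits=0x94a1f at bit 1: 0x1c92943e
prio (1b) val=1 bits=0x1 at bit 0: 0x1c92943f
word = 0x1c92943f → big-endian bytes:
  [0]=0x1c  [1]=0x92  [2]=0x94  [3]=0x3f

1c 92 94 3f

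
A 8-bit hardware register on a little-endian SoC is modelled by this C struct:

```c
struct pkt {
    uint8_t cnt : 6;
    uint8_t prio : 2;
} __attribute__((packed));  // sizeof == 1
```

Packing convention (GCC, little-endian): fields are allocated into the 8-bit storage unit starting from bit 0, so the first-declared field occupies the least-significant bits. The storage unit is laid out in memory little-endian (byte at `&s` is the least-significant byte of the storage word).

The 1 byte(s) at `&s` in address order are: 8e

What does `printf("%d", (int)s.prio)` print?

2

[0]=0x8e (little-endian) → word 0x8e
cnt:6 @ bit 0 → (0x8e>>0)&0x3f = 0xe
prio:2 @ bit 6 → (0x8e>>6)&0x3 = 0x2  ←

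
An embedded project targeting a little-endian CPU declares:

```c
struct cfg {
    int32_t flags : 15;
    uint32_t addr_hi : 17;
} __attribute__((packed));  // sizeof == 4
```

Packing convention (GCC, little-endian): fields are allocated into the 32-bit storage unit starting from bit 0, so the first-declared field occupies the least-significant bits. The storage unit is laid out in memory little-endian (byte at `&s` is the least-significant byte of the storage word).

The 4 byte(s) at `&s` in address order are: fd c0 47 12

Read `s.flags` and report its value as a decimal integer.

[0]=0xfd [1]=0xc0 [2]=0x47 [3]=0x12 (little-endian) → word 0x1247c0fd
flags:15 @ bit 0 → (0x1247c0fd>>0)&0x7fff = 0x40fd  ←
addr_hi:17 @ bit 15 → (0x1247c0fd>>15)&0x1ffff = 0x248f
flags signed 15b, MSB=1: 16637 - 32768 = -16131

-16131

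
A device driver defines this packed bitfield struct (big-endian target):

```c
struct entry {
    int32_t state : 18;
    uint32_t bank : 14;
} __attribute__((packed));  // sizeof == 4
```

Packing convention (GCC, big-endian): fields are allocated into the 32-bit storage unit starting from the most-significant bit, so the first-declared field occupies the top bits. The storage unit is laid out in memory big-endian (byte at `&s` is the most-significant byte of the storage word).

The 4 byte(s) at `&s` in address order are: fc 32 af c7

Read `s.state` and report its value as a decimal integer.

-3894

[0]=0xfc [1]=0x32 [2]=0xaf [3]=0xc7 (big-endian) → word 0xfc32afc7
state [14+:18] = (word>>14) & 0x3ffff = 258250  ←
bank [0+:14] = (word>>0) & 0x3fff = 12231
state signed 18b, MSB=1: 258250 - 262144 = -3894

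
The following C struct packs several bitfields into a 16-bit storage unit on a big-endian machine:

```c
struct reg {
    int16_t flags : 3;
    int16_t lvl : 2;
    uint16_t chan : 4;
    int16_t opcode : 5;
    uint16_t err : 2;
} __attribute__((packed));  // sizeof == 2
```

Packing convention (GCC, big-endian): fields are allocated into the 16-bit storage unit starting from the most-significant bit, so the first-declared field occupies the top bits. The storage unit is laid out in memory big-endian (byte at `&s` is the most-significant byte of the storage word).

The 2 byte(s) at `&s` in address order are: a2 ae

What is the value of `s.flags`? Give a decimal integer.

-3

[0]=0xa2 [1]=0xae (big-endian) → word 0xa2ae
flags:3 @ bit 13 → (0xa2ae>>13)&0x7 = 0x5  ←
lvl:2 @ bit 11 → (0xa2ae>>11)&0x3 = 0x0
chan:4 @ bit 7 → (0xa2ae>>7)&0xf = 0x5
opcode:5 @ bit 2 → (0xa2ae>>2)&0x1f = 0xb
err:2 @ bit 0 → (0xa2ae>>0)&0x3 = 0x2
flags signed 3b, MSB=1: 5 - 8 = -3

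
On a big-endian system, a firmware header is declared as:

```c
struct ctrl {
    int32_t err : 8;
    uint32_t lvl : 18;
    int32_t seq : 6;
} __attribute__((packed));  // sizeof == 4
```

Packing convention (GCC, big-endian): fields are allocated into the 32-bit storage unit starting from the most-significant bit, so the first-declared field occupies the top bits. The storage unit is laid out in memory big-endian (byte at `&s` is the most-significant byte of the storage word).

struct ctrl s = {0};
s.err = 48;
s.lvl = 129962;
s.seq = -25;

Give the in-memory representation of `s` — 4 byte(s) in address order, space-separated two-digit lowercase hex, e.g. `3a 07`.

30 7e ea a7

err (8b) val=48 bits=0x30 at bit 24: 0x30000000
lvl (18b) val=129962 bits=0x1fbaa at bit 6: 0x307eea80
seq (6b) val=-25 bits=0x27 at bit 0: 0x307eeaa7
word = 0x307eeaa7 → big-endian bytes:
  [0]=0x30  [1]=0x7e  [2]=0xea  [3]=0xa7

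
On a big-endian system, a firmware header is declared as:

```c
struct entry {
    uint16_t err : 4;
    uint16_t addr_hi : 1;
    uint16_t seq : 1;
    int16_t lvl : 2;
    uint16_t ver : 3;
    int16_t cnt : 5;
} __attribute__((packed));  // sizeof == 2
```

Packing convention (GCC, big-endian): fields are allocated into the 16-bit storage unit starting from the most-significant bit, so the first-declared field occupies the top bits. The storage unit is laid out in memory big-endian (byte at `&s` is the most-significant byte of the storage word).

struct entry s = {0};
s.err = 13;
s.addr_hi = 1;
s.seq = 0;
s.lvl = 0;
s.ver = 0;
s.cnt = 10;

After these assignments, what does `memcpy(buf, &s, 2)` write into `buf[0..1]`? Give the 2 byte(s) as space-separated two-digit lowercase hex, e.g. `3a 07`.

d8 0a

err (4b) val=13 bits=0xd at bit 12: 0xd000
addr_hi (1b) val=1 bits=0x1 at bit 11: 0xd800
seq (1b) val=0 bits=0x0 at bit 10: 0xd800
lvl (2b) val=0 bits=0x0 at bit 8: 0xd800
ver (3b) val=0 bits=0x0 at bit 5: 0xd800
cnt (5b) val=10 bits=0xa at bit 0: 0xd80a
word = 0xd80a → big-endian bytes:
  [0]=0xd8  [1]=0x0a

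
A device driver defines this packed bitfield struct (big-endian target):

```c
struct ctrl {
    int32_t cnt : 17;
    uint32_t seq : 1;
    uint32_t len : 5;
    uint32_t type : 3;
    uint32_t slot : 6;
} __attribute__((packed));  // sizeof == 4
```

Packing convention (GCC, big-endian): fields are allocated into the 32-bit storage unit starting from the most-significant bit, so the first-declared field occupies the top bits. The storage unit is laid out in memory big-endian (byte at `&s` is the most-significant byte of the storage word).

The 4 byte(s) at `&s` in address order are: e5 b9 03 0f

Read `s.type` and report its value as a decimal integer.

[0]=0xe5 [1]=0xb9 [2]=0x03 [3]=0x0f (big-endian) → word 0xe5b9030f
cnt:17 @ bit 15 → (0xe5b9030f>>15)&0x1ffff = 0x1cb72
seq:1 @ bit 14 → (0xe5b9030f>>14)&0x1 = 0x0
len:5 @ bit 9 → (0xe5b9030f>>9)&0x1f = 0x1
type:3 @ bit 6 → (0xe5b9030f>>6)&0x7 = 0x4  ←
slot:6 @ bit 0 → (0xe5b9030f>>0)&0x3f = 0xf

4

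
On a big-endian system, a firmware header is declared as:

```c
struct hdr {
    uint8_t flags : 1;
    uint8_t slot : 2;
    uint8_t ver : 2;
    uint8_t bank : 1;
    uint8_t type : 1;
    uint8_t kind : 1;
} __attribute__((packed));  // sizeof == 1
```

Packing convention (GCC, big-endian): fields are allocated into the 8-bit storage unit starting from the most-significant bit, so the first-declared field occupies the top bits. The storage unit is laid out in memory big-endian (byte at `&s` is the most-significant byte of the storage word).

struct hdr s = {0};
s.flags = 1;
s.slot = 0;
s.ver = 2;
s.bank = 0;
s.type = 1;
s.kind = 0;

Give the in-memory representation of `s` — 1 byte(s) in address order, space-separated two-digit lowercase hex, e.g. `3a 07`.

92

flags:1 = 1 → 0x1 << 7 → word 0x80
slot:2 = 0 → 0x0 << 5 → word 0x80
ver:2 = 2 → 0x2 << 3 → word 0x90
bank:1 = 0 → 0x0 << 2 → word 0x90
type:1 = 1 → 0x1 << 1 → word 0x92
kind:1 = 0 → 0x0 << 0 → word 0x92
word = 0x92 → big-endian bytes:
  [0]=0x92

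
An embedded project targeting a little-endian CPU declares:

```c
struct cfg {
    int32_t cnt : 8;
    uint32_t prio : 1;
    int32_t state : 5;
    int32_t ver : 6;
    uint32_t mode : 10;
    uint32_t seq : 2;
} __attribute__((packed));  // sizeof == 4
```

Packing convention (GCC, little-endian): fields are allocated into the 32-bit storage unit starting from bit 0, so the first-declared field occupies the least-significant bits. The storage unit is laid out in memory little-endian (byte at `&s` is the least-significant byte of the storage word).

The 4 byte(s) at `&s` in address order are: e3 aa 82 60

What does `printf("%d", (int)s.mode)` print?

520

[0]=0xe3 [1]=0xaa [2]=0x82 [3]=0x60 (little-endian) → word 0x6082aae3
cnt:8 @ bit 0 → (0x6082aae3>>0)&0xff = 0xe3
prio:1 @ bit 8 → (0x6082aae3>>8)&0x1 = 0x0
state:5 @ bit 9 → (0x6082aae3>>9)&0x1f = 0x15
ver:6 @ bit 14 → (0x6082aae3>>14)&0x3f = 0xa
mode:10 @ bit 20 → (0x6082aae3>>20)&0x3ff = 0x208  ←
seq:2 @ bit 30 → (0x6082aae3>>30)&0x3 = 0x1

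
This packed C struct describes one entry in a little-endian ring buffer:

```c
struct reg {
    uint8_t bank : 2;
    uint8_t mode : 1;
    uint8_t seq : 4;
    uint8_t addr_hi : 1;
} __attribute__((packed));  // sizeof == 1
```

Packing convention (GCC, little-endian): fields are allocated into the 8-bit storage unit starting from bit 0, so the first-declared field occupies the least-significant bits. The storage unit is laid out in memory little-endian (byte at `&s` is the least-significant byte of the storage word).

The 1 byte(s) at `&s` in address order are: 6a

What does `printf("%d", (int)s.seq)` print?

[0]=0x6a (little-endian) → word 0x6a
bank [0+:2] = (word>>0) & 0x3 = 2
mode [2+:1] = (word>>2) & 0x1 = 0
seq [3+:4] = (word>>3) & 0xf = 13  ←
addr_hi [7+:1] = (word>>7) & 0x1 = 0

13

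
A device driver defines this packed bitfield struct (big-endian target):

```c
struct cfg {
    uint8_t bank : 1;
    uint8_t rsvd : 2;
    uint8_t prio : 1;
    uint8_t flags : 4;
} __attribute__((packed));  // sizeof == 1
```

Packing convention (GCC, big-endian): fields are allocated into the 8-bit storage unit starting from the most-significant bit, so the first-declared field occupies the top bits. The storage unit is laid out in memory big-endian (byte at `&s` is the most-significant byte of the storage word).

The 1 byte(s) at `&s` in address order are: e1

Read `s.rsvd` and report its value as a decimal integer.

[0]=0xe1 (big-endian) → word 0xe1
bank:1 @ bit 7 → (0xe1>>7)&0x1 = 0x1
rsvd:2 @ bit 5 → (0xe1>>5)&0x3 = 0x3  ←
prio:1 @ bit 4 → (0xe1>>4)&0x1 = 0x0
flags:4 @ bit 0 → (0xe1>>0)&0xf = 0x1

3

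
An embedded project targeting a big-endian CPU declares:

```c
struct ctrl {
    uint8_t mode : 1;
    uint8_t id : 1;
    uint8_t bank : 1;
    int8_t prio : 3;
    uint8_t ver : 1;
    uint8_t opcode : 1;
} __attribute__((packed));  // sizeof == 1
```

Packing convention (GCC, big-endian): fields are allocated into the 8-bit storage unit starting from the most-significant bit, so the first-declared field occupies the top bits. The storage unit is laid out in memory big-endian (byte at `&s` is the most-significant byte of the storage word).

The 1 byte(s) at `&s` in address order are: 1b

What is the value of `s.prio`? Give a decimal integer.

[0]=0x1b (big-endian) → word 0x1b
mode [7+:1] = (word>>7) & 0x1 = 0
id [6+:1] = (word>>6) & 0x1 = 0
bank [5+:1] = (word>>5) & 0x1 = 0
prio [2+:3] = (word>>2) & 0x7 = 6  ←
ver [1+:1] = (word>>1) & 0x1 = 1
opcode [0+:1] = (word>>0) & 0x1 = 1
prio signed 3b, MSB=1: 6 - 8 = -2

-2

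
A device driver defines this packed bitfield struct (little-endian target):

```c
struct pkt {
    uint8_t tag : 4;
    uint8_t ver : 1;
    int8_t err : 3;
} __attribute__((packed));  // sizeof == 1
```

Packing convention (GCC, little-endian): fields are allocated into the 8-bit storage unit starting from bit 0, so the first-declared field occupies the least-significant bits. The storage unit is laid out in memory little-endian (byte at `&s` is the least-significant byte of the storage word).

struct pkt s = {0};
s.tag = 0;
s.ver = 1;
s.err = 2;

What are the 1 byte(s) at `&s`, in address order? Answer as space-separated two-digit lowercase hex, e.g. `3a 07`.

50

tag (4b) val=0 bits=0x0 at bit 0: 0x00
ver (1b) val=1 bits=0x1 at bit 4: 0x10
err (3b) val=2 bits=0x2 at bit 5: 0x50
word = 0x50 → little-endian bytes:
  [0]=0x50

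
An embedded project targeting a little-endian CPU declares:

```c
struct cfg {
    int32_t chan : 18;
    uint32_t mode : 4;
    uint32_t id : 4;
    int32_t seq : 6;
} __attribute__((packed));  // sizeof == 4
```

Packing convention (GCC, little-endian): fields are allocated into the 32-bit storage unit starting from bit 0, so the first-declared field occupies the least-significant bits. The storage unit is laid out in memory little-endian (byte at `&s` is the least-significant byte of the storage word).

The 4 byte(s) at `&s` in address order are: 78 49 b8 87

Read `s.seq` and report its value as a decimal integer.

[0]=0x78 [1]=0x49 [2]=0xb8 [3]=0x87 (little-endian) → word 0x87b84978
chan:18 @ bit 0 → (0x87b84978>>0)&0x3ffff = 0x4978
mode:4 @ bit 18 → (0x87b84978>>18)&0xf = 0xe
id:4 @ bit 22 → (0x87b84978>>22)&0xf = 0xe
seq:6 @ bit 26 → (0x87b84978>>26)&0x3f = 0x21  ←
seq signed 6b, MSB=1: 33 - 64 = -31

-31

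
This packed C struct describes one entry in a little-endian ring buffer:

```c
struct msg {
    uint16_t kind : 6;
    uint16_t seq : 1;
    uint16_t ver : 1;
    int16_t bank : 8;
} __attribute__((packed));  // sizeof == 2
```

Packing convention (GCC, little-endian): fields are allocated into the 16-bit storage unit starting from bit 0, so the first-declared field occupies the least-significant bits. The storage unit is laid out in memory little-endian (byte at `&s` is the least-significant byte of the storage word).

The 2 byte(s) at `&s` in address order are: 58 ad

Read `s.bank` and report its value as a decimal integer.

[0]=0x58 [1]=0xad (little-endian) → word 0xad58
kind:6 @ bit 0 → (0xad58>>0)&0x3f = 0x18
seq:1 @ bit 6 → (0xad58>>6)&0x1 = 0x1
ver:1 @ bit 7 → (0xad58>>7)&0x1 = 0x0
bank:8 @ bit 8 → (0xad58>>8)&0xff = 0xad  ←
bank signed 8b, MSB=1: 173 - 256 = -83

-83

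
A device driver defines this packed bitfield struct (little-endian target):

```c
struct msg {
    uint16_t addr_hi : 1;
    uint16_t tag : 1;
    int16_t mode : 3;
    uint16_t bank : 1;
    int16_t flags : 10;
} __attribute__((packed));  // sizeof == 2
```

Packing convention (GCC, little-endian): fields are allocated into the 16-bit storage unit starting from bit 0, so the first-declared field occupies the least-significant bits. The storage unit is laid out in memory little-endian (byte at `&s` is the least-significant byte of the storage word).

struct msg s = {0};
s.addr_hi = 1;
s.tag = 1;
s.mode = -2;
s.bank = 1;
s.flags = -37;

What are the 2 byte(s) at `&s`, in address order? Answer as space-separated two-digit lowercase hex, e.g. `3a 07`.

addr_hi:1 = 1 → 0x1 << 0 → word 0x0001
tag:1 = 1 → 0x1 << 1 → word 0x0003
mode:3 = -2 → 0x6 << 2 → word 0x001b
bank:1 = 1 → 0x1 << 5 → word 0x003b
flags:10 = -37 → 0x3db << 6 → word 0xf6fb
word = 0xf6fb → little-endian bytes:
  [0]=0xfb  [1]=0xf6

fb f6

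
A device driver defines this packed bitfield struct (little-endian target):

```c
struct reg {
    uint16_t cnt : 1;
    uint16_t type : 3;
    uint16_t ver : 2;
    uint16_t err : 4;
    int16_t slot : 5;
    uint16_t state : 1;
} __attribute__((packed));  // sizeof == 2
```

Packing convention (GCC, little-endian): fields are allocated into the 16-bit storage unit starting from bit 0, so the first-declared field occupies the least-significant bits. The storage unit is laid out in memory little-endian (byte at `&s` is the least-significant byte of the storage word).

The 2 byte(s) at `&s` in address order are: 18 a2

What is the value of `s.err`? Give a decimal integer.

8

[0]=0x18 [1]=0xa2 (little-endian) → word 0xa218
cnt [0+:1] = (word>>0) & 0x1 = 0
type [1+:3] = (word>>1) & 0x7 = 4
ver [4+:2] = (word>>4) & 0x3 = 1
err [6+:4] = (word>>6) & 0xf = 8  ←
slot [10+:5] = (word>>10) & 0x1f = 8
state [15+:1] = (word>>15) & 0x1 = 1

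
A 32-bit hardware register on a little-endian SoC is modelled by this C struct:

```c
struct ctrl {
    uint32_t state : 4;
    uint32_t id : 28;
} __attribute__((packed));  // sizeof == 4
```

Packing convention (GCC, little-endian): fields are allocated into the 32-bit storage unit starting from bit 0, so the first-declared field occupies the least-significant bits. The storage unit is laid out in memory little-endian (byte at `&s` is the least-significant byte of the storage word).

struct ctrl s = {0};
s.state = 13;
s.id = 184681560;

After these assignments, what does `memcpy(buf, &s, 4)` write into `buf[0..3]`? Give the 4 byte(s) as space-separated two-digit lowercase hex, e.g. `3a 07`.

state:4 = 13 → 0xd << 0 → word 0x0000000d
id:28 = 184681560 → 0xb020458 << 4 → word 0xb020458d
word = 0xb020458d → little-endian bytes:
  [0]=0x8d  [1]=0x45  [2]=0x20  [3]=0xb0

8d 45 20 b0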